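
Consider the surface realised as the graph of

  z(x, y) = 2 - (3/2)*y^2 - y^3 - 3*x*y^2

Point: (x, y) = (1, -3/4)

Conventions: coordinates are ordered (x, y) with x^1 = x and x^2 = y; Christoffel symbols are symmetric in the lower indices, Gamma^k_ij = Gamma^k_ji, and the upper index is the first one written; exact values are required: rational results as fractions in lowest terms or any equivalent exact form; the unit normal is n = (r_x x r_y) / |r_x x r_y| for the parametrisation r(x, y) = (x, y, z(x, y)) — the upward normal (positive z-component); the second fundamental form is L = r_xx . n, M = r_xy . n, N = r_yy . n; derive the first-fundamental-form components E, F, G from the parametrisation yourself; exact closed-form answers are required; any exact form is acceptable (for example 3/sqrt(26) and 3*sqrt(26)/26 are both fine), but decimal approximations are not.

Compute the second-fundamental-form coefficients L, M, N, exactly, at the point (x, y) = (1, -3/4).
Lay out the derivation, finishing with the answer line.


z_x = -27/16, z_y = 81/16, z_xx = 0, z_xy = 9/2, z_yy = -9/2
E = 985/256, F = -2187/256, G = 6817/256; answer radicand W^2 = 3773/128
unnormalised second-form numerators: l = 0, m = 9/2, n = -9/2; L = l/sqrt(3773/128), and similarly M = m/sqrt(W^2), N = n/sqrt(W^2)

Answer: L = 0, M = 36*sqrt(154)/539, N = -36*sqrt(154)/539


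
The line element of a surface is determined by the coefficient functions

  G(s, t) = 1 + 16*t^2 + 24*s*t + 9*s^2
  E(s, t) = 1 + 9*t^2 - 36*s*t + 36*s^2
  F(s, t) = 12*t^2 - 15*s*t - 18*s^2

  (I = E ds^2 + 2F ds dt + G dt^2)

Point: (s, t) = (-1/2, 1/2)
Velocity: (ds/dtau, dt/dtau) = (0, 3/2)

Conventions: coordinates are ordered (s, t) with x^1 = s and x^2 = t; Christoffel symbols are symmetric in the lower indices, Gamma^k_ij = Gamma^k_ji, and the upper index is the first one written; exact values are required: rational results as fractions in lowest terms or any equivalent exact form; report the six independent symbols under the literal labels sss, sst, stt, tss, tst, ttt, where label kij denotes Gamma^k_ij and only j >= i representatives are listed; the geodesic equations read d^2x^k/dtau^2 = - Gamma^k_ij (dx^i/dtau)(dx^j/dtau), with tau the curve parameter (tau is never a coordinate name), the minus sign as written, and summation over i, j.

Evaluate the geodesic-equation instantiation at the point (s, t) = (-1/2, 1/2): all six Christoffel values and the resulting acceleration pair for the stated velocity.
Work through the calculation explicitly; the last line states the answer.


E = 85/4, F = 9/4, G = 5/4 at the point
E_s = -54, E_t = 27, F_s = 21/2, F_t = 39/2, G_s = 3, G_t = 4
EG - F^2 = 43/2;  g^inv = (2/43) * [[5/4, -9/4], [-9/4, 85/4]]
first-kind symbols [ij,l] = (1/2)(d_i g_jl + d_j g_il - d_l g_ij): [ss,s] = E_s/2 = -27, [ss,t] = F_s - E_t/2 = -3, [st,s] = E_t/2 = 27/2, [st,t] = G_s/2 = 3/2, [tt,s] = F_t - G_s/2 = 18, [tt,t] = G_t/2 = 2
Gamma^s_ij = (G*[ij,s] - F*[ij,t])/(EG - F^2), Gamma^t_ij = (E*[ij,t] - F*[ij,s])/(EG - F^2)
Gamma_sss = -54/43, Gamma_sst = 27/43, Gamma_stt = 36/43, Gamma_tss = -6/43, Gamma_tst = 3/43, Gamma_ttt = 4/43
d^2s/dtau^2 = -(Gamma_sss*(0)^2 + 2*Gamma_sst*(0)*(3/2) + Gamma_stt*(3/2)^2) = -81/43
d^2t/dtau^2 = -(Gamma_tss*(0)^2 + 2*Gamma_tst*(0)*(3/2) + Gamma_ttt*(3/2)^2) = -9/43

Answer: Gamma_sss = -54/43, Gamma_sst = 27/43, Gamma_stt = 36/43, Gamma_tss = -6/43, Gamma_tst = 3/43, Gamma_ttt = 4/43; accelerations (d^2s/dtau^2, d^2t/dtau^2) = (-81/43, -9/43)


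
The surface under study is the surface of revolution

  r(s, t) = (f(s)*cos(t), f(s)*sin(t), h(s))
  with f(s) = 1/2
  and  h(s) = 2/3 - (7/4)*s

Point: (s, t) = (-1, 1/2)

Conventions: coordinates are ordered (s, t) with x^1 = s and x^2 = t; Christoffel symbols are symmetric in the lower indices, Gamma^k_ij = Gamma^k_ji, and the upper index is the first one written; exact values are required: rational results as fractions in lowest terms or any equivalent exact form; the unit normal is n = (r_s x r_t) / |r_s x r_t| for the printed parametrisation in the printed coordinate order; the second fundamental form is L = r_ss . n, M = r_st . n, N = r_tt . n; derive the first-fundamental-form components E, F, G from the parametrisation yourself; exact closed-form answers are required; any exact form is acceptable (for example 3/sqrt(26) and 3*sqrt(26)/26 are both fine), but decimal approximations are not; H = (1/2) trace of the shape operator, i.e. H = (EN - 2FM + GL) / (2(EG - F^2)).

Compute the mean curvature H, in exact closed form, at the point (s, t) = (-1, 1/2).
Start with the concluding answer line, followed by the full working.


Answer: H = -1

f = 1/2, f' = 0, f'' = 0, h' = -7/4, h'' = 0
E = 49/16, F = 0, G = 1/4; answer radicand W^2 = 49/16
unnormalised second-form numerators: l = 0, m = 0, n = -7/8; L = l/sqrt(49/16), and similarly M = m/sqrt(W^2), N = n/sqrt(W^2)
H = (E*n - 2*F*m + G*l) / (2*(EG - F^2)*sqrt(W^2)); E*n - 2*F*m + G*l = -343/128, EG - F^2 = 49/64, so H = (-7/4)/sqrt(49/16)


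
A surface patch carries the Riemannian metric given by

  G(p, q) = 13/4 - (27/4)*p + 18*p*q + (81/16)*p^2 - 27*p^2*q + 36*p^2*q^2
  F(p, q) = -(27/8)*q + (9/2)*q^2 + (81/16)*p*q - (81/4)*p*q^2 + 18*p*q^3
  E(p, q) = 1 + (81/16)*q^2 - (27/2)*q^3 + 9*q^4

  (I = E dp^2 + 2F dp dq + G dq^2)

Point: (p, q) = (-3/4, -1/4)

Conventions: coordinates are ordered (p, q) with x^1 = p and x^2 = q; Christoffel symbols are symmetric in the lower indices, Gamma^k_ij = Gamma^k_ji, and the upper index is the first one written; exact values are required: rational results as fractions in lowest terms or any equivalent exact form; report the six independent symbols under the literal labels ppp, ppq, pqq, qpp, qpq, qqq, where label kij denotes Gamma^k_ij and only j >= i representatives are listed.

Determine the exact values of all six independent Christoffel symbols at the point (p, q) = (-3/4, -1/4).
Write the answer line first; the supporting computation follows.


Answer: Gamma_ppp = 0, Gamma_ppq = -720/5161, Gamma_pqq = -864/5161, Gamma_qpp = 0, Gamma_qpq = -4140/5161, Gamma_qqq = -4968/5161

E = 25/16, F = 207/64, G = 5017/256 at the point
E_p = 0, E_q = -45/8, F_p = -45/16, F_q = -1251/64, G_p = -1035/32, G_q = -621/16
EG - F^2 = 5161/256;  g^inv = (256/5161) * [[5017/256, -207/64], [-207/64, 25/16]]
first-kind symbols [ij,l] = (1/2)(d_i g_jl + d_j g_il - d_l g_ij): [pp,p] = E_p/2 = 0, [pp,q] = F_p - E_q/2 = 0, [pq,p] = E_q/2 = -45/16, [pq,q] = G_p/2 = -1035/64, [qq,p] = F_q - G_p/2 = -27/8, [qq,q] = G_q/2 = -621/32
Gamma^p_ij = (G*[ij,p] - F*[ij,q])/(EG - F^2), Gamma^q_ij = (E*[ij,q] - F*[ij,p])/(EG - F^2)


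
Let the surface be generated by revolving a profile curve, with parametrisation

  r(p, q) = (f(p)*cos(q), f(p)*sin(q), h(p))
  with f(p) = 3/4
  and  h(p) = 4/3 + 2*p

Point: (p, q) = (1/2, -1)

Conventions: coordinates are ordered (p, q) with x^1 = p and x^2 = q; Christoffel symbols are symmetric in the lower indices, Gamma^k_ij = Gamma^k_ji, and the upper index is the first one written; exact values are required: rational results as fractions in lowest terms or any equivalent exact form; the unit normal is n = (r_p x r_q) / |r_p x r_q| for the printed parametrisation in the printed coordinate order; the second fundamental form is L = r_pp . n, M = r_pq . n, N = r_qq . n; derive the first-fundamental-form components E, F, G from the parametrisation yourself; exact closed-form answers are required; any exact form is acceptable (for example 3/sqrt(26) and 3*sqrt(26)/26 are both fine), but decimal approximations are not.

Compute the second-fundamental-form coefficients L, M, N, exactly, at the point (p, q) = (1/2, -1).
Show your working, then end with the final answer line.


f = 3/4, f' = 0, f'' = 0, h' = 2, h'' = 0
E = 4, F = 0, G = 9/16; answer radicand W^2 = 4
unnormalised second-form numerators: l = 0, m = 0, n = 3/2; L = l/sqrt(4), and similarly M = m/sqrt(W^2), N = n/sqrt(W^2)

Answer: L = 0, M = 0, N = 3/4


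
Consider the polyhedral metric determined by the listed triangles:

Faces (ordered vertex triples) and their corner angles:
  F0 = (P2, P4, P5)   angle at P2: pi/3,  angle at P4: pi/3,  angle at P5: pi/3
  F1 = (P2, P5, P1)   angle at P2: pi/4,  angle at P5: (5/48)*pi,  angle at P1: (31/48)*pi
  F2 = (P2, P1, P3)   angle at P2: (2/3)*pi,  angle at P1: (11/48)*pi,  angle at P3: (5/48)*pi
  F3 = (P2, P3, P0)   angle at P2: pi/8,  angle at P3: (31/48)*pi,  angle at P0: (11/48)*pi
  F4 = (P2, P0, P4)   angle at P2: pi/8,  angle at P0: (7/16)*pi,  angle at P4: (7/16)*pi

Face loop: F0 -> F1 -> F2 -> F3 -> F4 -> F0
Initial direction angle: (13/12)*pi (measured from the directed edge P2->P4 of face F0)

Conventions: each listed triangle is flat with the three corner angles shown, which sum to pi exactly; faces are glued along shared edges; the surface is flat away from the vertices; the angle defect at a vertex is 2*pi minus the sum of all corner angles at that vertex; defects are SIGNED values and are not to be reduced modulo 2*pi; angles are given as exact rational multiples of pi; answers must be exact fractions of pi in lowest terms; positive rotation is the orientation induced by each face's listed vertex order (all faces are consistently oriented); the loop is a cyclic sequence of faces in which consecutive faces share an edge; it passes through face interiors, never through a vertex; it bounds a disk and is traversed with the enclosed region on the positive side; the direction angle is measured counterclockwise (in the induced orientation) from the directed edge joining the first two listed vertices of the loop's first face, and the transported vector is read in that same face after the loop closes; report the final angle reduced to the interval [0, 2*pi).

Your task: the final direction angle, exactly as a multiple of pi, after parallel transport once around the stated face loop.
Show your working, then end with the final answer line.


enclosed vertex P2: corner angles sum to (3/2)*pi, defect = 2*pi - (3/2)*pi = pi/2
by Gauss-Bonnet the loop rotates the vector by the enclosed defect sum (positive orientation, mod 2*pi)
final angle = (13/12)*pi + pi/2 = (19/12)*pi (mod 2*pi)

Answer: final direction angle = (19/12)*pi


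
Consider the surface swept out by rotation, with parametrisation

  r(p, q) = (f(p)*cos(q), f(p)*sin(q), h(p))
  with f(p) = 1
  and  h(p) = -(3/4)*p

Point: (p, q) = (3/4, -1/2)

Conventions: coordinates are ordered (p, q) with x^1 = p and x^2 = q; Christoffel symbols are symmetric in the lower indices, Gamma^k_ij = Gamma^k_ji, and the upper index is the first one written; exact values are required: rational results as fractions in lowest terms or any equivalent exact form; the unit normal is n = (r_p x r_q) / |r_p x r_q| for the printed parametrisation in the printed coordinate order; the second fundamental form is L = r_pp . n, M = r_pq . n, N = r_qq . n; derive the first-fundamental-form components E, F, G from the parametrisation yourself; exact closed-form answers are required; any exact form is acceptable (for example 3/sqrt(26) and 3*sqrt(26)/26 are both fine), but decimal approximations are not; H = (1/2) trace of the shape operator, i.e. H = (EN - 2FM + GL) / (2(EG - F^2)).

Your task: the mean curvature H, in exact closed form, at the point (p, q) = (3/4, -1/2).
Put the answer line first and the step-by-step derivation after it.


Answer: H = -1/2

f = 1, f' = 0, f'' = 0, h' = -3/4, h'' = 0
E = 9/16, F = 0, G = 1; answer radicand W^2 = 9/16
unnormalised second-form numerators: l = 0, m = 0, n = -3/4; L = l/sqrt(9/16), and similarly M = m/sqrt(W^2), N = n/sqrt(W^2)
H = (E*n - 2*F*m + G*l) / (2*(EG - F^2)*sqrt(W^2)); E*n - 2*F*m + G*l = -27/64, EG - F^2 = 9/16, so H = (-3/8)/sqrt(9/16)


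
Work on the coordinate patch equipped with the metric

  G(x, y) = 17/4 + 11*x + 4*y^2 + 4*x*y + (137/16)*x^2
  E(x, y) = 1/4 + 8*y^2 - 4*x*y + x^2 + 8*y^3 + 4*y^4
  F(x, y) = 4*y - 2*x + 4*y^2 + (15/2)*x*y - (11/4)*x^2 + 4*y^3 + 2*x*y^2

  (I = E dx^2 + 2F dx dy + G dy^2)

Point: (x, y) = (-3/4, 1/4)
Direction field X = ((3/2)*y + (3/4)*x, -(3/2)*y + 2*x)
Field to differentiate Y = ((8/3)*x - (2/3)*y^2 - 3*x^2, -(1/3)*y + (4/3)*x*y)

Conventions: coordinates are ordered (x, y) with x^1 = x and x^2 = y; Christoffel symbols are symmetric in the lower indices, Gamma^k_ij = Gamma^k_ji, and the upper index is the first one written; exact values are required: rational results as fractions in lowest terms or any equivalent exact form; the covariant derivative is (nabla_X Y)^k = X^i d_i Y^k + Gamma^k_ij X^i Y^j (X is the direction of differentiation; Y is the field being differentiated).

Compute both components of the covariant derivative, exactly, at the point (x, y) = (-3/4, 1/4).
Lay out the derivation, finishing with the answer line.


E = 141/64, F = -15/64, G = 81/256 at the point
E_x = -5/2, E_y = 35/4, F_x = 33/8, F_y = 3/8, G_x = -27/32, G_y = -1
EG - F^2 = 10521/16384;  g^inv = (16384/10521) * [[81/256, 15/64], [15/64, 141/64]]
first-kind symbols [ij,l] = (1/2)(d_i g_jl + d_j g_il - d_l g_ij): [xx,x] = E_x/2 = -5/4, [xx,y] = F_x - E_y/2 = -1/4, [xy,x] = E_y/2 = 35/8, [xy,y] = G_x/2 = -27/64, [yy,x] = F_y - G_x/2 = 51/64, [yy,y] = G_y/2 = -1/2
Gamma^x_ij = (G*[ij,x] - F*[ij,y])/(EG - F^2), Gamma^y_ij = (E*[ij,y] - F*[ij,x])/(EG - F^2)
Gamma_xxx = -2480/3507, Gamma_xxy = 2340/1169, Gamma_xyy = 737/3507, Gamma_yxx = -1536/1169, Gamma_yxy = 524/3507, Gamma_yyy = -4996/3507
X = (-3/16, -15/8), Y = (-179/48, -1/3) at the point

Answer: (nabla_X Y)^x = 731677/56112, (nabla_X Y)^y = 188815/112224


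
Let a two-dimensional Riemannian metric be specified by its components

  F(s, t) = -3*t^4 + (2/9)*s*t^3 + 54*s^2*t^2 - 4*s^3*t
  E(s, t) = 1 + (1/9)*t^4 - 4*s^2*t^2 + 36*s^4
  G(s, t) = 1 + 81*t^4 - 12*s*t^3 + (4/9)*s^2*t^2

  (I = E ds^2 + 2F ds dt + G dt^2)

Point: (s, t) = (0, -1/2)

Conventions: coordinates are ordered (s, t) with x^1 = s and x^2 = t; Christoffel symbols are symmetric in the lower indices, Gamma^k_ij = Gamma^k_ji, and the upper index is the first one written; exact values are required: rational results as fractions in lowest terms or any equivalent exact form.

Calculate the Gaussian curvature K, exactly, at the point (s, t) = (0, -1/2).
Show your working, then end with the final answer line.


E = 145/144, F = -3/16, G = 97/16, EG - F^2 = 437/72 at the point
E_s = 0, E_t = -1/18, F_s = -1/36, F_t = 3/2, G_s = 3/2, G_t = -81/2
E_tt = 1/3, F_st = 1/6, G_ss = 2/9
Using the Brioschi determinant formula for K from the metric derivatives:
M1 = [[-E_tt/2 + F_st - G_ss/2, E_s/2, F_s - E_t/2], [F_t - G_s/2, E, F], [G_t/2, F, G]] = [[-1/9, 0, 0], [3/4, 145/144, -3/16], [-81/4, -3/16, 97/16]]; det M1 = -437/648
M2 = [[0, E_t/2, G_s/2], [E_t/2, E, F], [G_s/2, F, G]] = [[0, -1/36, 3/4], [-1/36, 145/144, -3/16], [3/4, -3/16, 97/16]]; det M2 = -365/648
det M1 - det M2 = -1/9; K = -1/9 / (437/72)^2 = -576/190969

Answer: K = -576/190969


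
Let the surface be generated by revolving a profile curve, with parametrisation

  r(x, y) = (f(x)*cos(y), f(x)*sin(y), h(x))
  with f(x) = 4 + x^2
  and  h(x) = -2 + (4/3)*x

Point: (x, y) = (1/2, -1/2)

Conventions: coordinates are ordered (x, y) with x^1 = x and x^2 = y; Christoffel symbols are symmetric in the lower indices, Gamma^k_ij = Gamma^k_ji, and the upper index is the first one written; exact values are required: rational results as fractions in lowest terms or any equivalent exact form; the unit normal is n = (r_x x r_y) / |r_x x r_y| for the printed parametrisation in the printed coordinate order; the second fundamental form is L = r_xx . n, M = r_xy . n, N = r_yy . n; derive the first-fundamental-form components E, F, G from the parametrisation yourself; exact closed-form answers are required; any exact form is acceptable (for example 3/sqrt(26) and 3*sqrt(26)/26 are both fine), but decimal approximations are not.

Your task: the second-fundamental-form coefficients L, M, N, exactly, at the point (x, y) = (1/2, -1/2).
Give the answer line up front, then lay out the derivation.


Answer: L = -8/5, M = 0, N = 17/5

f = 17/4, f' = 1, f'' = 2, h' = 4/3, h'' = 0
E = 25/9, F = 0, G = 289/16; answer radicand W^2 = 25/9
unnormalised second-form numerators: l = -8/3, m = 0, n = 17/3; L = l/sqrt(25/9), and similarly M = m/sqrt(W^2), N = n/sqrt(W^2)


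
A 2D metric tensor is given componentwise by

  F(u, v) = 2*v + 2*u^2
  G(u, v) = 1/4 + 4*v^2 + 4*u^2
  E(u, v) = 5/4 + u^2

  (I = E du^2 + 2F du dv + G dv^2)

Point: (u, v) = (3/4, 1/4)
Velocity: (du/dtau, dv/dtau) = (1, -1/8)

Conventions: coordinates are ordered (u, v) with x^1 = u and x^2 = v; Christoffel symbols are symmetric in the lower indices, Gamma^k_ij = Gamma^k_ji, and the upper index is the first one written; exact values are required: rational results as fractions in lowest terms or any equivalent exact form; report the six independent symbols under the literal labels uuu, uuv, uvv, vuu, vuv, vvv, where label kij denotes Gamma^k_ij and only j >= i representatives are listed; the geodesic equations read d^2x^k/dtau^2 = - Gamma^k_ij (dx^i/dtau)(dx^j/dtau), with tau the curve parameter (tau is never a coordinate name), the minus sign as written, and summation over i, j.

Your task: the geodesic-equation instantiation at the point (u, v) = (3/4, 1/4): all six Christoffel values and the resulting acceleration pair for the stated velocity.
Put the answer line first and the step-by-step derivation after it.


Answer: Gamma_uuu = -6/5, Gamma_uuv = -52/25, Gamma_uvv = -28/15, Gamma_vuu = 9/5, Gamma_vuv = 58/25, Gamma_vvv = 22/15; accelerations (d^2u/dtau^2, d^2v/dtau^2) = (851/1200, -2983/2400)

E = 29/16, F = 13/8, G = 11/4 at the point
E_u = 3/2, E_v = 0, F_u = 3, F_v = 2, G_u = 6, G_v = 2
EG - F^2 = 75/32;  g^inv = (32/75) * [[11/4, -13/8], [-13/8, 29/16]]
first-kind symbols [ij,l] = (1/2)(d_i g_jl + d_j g_il - d_l g_ij): [uu,u] = E_u/2 = 3/4, [uu,v] = F_u - E_v/2 = 3, [uv,u] = E_v/2 = 0, [uv,v] = G_u/2 = 3, [vv,u] = F_v - G_u/2 = -1, [vv,v] = G_v/2 = 1
Gamma^u_ij = (G*[ij,u] - F*[ij,v])/(EG - F^2), Gamma^v_ij = (E*[ij,v] - F*[ij,u])/(EG - F^2)
Gamma_uuu = -6/5, Gamma_uuv = -52/25, Gamma_uvv = -28/15, Gamma_vuu = 9/5, Gamma_vuv = 58/25, Gamma_vvv = 22/15
d^2u/dtau^2 = -(Gamma_uuu*(1)^2 + 2*Gamma_uuv*(1)*(-1/8) + Gamma_uvv*(-1/8)^2) = 851/1200
d^2v/dtau^2 = -(Gamma_vuu*(1)^2 + 2*Gamma_vuv*(1)*(-1/8) + Gamma_vvv*(-1/8)^2) = -2983/2400


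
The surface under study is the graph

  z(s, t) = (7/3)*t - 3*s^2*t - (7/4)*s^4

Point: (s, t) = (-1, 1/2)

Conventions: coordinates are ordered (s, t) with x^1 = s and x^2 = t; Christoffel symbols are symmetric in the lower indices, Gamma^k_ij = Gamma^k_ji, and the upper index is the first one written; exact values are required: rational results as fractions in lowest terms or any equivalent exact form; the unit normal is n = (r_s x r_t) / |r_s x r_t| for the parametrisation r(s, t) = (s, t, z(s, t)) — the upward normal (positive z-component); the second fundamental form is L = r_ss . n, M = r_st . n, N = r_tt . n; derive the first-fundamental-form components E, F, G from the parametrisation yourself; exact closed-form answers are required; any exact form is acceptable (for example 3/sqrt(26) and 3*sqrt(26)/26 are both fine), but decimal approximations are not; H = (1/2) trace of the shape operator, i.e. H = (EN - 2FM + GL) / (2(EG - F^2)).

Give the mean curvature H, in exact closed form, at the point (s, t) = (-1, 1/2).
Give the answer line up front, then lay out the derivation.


Answer: H = 612*sqrt(913)/833569

z_s = 10, z_t = -2/3, z_ss = -24, z_st = 6, z_tt = 0
E = 101, F = -20/3, G = 13/9; answer radicand W^2 = 913/9
unnormalised second-form numerators: l = -24, m = 6, n = 0; L = l/sqrt(913/9), and similarly M = m/sqrt(W^2), N = n/sqrt(W^2)
H = (E*n - 2*F*m + G*l) / (2*(EG - F^2)*sqrt(W^2)); E*n - 2*F*m + G*l = 136/3, EG - F^2 = 913/9, so H = (204/913)/sqrt(913/9)


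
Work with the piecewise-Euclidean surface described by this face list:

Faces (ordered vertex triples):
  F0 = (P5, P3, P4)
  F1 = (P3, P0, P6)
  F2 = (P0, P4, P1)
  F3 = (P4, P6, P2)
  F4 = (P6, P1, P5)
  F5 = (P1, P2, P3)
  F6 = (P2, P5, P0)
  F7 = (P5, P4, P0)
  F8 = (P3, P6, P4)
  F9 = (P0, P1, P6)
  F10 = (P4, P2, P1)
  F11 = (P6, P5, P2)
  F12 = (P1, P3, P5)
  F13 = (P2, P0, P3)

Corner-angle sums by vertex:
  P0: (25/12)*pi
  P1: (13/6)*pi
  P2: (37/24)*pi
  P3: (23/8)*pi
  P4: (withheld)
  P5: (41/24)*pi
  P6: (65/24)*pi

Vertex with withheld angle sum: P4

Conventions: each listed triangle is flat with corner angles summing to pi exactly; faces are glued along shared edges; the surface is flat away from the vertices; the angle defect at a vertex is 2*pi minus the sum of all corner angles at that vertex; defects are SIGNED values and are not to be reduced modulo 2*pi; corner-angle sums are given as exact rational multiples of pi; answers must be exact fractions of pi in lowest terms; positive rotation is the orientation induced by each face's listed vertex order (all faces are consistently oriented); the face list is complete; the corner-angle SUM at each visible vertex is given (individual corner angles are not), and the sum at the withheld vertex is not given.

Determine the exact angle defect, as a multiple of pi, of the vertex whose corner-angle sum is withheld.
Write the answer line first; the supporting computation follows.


Answer: defect(P4) = (13/12)*pi

V = 7, E = 21, F = 14; chi = V - E + F = 0
Gauss-Bonnet: total defect = 2*pi*chi = 0; visible defects sum to (-13/12)*pi


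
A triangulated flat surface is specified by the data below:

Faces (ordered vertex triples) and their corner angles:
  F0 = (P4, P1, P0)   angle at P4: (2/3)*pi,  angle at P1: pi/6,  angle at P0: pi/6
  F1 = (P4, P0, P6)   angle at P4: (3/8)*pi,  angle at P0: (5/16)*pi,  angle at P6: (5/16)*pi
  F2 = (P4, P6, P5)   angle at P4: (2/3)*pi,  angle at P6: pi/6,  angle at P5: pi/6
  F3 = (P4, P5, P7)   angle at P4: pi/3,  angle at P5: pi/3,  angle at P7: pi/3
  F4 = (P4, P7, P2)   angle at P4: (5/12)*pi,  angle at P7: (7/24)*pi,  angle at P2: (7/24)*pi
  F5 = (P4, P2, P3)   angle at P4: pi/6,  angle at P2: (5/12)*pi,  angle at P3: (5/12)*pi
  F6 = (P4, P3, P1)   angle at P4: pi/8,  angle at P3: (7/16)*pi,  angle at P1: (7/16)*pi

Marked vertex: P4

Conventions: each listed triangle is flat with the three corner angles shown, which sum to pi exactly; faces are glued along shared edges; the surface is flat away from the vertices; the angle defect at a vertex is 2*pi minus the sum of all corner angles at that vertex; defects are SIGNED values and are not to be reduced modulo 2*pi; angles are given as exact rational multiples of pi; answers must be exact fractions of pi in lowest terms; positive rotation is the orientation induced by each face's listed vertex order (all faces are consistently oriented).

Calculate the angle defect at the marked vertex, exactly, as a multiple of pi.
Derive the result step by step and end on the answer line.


Sum of corner angles at P4: (11/4)*pi
defect = 2*pi - (11/4)*pi

Answer: defect(P4) = (-3/4)*pi


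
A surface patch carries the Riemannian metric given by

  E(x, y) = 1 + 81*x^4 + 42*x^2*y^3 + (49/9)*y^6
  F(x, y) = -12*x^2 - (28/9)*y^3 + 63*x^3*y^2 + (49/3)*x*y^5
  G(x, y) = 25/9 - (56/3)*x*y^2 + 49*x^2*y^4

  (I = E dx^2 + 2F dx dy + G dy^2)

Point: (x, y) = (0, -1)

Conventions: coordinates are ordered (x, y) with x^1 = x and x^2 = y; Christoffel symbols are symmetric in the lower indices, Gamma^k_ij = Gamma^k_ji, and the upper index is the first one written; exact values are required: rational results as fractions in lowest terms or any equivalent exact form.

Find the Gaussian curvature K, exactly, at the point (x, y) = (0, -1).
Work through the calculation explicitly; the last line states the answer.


E = 58/9, F = 28/9, G = 25/9, EG - F^2 = 74/9 at the point
E_x = 0, E_y = -98/3, F_x = -49/3, F_y = -28/3, G_x = -56/3, G_y = 0
E_yy = 490/3, F_xy = 245/3, G_xx = 98
Apply the Brioschi formula K = (det M1 - det M2)/(EG - F^2)^2 over the derivative matrices of E, F, G.
M1 = [[-E_yy/2 + F_xy - G_xx/2, E_x/2, F_x - E_y/2], [F_y - G_x/2, E, F], [G_y/2, F, G]] = [[-49, 0, 0], [0, 58/9, 28/9], [0, 28/9, 25/9]]; det M1 = -3626/9
M2 = [[0, E_y/2, G_x/2], [E_y/2, E, F], [G_x/2, F, G]] = [[0, -49/3, -28/3], [-49/3, 58/9, 28/9], [-28/3, 28/9, 25/9]]; det M2 = -3185/9
det M1 - det M2 = -49; K = -49 / (74/9)^2 = -3969/5476

Answer: K = -3969/5476


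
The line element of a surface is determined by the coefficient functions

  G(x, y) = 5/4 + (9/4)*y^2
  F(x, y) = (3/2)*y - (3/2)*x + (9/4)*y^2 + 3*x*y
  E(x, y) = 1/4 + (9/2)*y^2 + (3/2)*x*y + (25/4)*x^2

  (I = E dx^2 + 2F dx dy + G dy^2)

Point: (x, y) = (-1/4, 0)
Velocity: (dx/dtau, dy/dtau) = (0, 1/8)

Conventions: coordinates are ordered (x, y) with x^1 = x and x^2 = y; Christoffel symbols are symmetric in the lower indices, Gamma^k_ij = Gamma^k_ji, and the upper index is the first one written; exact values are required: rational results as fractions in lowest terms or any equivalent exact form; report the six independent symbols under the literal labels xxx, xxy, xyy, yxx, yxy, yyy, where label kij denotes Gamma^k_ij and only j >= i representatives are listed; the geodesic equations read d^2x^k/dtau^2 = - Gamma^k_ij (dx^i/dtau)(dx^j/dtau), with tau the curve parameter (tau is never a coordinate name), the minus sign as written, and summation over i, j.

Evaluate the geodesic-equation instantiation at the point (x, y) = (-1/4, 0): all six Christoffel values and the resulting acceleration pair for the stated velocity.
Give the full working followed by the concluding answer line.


E = 41/64, F = 3/8, G = 5/4 at the point
E_x = -25/8, E_y = -3/8, F_x = -3/2, F_y = 3/4, G_x = 0, G_y = 0
EG - F^2 = 169/256;  g^inv = (256/169) * [[5/4, -3/8], [-3/8, 41/64]]
first-kind symbols [ij,l] = (1/2)(d_i g_jl + d_j g_il - d_l g_ij): [xx,x] = E_x/2 = -25/16, [xx,y] = F_x - E_y/2 = -21/16, [xy,x] = E_y/2 = -3/16, [xy,y] = G_x/2 = 0, [yy,x] = F_y - G_x/2 = 3/4, [yy,y] = G_y/2 = 0
Gamma^x_ij = (G*[ij,x] - F*[ij,y])/(EG - F^2), Gamma^y_ij = (E*[ij,y] - F*[ij,x])/(EG - F^2)
Gamma_xxx = -374/169, Gamma_xxy = -60/169, Gamma_xyy = 240/169, Gamma_yxx = -261/676, Gamma_yxy = 18/169, Gamma_yyy = -72/169
d^2x/dtau^2 = -(Gamma_xxx*(0)^2 + 2*Gamma_xxy*(0)*(1/8) + Gamma_xyy*(1/8)^2) = -15/676
d^2y/dtau^2 = -(Gamma_yxx*(0)^2 + 2*Gamma_yxy*(0)*(1/8) + Gamma_yyy*(1/8)^2) = 9/1352

Answer: Gamma_xxx = -374/169, Gamma_xxy = -60/169, Gamma_xyy = 240/169, Gamma_yxx = -261/676, Gamma_yxy = 18/169, Gamma_yyy = -72/169; accelerations (d^2x/dtau^2, d^2y/dtau^2) = (-15/676, 9/1352)


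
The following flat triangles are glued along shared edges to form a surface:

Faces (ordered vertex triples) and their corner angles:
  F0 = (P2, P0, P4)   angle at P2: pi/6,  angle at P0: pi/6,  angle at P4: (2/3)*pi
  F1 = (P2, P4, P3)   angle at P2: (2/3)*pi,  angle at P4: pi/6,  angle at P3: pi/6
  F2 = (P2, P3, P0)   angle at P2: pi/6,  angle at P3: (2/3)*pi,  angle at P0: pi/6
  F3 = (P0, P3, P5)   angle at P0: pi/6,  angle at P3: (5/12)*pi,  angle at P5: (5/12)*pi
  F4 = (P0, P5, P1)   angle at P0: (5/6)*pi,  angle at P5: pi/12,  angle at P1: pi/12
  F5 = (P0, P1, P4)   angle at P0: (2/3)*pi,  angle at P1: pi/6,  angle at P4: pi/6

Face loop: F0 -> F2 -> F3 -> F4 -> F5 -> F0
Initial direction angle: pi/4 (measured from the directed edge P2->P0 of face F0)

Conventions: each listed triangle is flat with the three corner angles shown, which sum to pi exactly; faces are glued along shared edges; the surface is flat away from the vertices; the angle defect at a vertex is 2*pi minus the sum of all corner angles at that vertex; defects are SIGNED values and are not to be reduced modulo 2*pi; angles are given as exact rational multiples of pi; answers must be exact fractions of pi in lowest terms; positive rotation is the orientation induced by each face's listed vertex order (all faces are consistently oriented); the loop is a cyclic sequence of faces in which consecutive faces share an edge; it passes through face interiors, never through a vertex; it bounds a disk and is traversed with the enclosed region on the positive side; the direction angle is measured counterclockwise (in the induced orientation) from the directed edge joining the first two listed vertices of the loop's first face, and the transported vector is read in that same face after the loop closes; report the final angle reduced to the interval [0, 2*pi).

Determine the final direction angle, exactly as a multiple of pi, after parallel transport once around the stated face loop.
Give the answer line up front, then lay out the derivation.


Answer: final direction angle = pi/4

enclosed vertex P0: corner angles sum to 2*pi, defect = 2*pi - 2*pi = 0
transport around the loop rotates by the sum of enclosed defects; add to the initial angle mod 2*pi
final angle = pi/4 + 0 = pi/4 (mod 2*pi)


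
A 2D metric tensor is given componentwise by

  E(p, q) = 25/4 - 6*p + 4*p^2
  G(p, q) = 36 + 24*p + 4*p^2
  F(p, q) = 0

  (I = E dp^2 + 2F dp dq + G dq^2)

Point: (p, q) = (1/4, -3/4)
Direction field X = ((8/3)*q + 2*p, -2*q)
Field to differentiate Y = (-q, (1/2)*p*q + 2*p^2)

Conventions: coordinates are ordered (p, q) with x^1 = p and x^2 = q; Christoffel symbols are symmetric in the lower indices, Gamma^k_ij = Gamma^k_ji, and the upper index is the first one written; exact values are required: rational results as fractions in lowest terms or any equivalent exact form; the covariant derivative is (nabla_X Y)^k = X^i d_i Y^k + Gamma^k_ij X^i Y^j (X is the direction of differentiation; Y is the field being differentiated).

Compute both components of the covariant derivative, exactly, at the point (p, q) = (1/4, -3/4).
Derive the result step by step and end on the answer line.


E = 5, F = 0, G = 169/4 at the point
E_p = -4, E_q = 0, F_p = 0, F_q = 0, G_p = 26, G_q = 0
EG - F^2 = 845/4;  g^inv = (4/845) * [[169/4, 0], [0, 5]]
first-kind symbols [ij,l] = (1/2)(d_i g_jl + d_j g_il - d_l g_ij): [pp,p] = E_p/2 = -2, [pp,q] = F_p - E_q/2 = 0, [pq,p] = E_q/2 = 0, [pq,q] = G_p/2 = 13, [qq,p] = F_q - G_p/2 = -13, [qq,q] = G_q/2 = 0
Gamma^p_ij = (G*[ij,p] - F*[ij,q])/(EG - F^2), Gamma^q_ij = (E*[ij,q] - F*[ij,p])/(EG - F^2)
Gamma_ppp = -2/5, Gamma_ppq = 0, Gamma_pqq = -13/5, Gamma_qpp = 0, Gamma_qpq = 4/13, Gamma_qqq = 0
X = (-3/2, 3/2), Y = (3/4, 1/32) at the point

Answer: (nabla_X Y)^p = -75/64, (nabla_X Y)^q = -87/208


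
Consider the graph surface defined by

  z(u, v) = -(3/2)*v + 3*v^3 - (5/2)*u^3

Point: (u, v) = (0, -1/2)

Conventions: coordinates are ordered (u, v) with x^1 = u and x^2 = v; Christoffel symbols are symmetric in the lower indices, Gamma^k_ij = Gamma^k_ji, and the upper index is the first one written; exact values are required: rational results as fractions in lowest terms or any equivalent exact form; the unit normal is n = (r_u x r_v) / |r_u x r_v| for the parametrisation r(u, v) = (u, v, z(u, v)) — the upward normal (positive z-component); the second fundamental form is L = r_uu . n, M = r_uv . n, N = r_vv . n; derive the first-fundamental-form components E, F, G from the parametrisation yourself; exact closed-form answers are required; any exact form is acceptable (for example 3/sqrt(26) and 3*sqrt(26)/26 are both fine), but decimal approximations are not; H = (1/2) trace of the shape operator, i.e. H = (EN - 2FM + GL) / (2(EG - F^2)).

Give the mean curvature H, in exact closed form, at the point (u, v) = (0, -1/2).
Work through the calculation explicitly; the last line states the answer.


z_u = 0, z_v = 3/4, z_uu = 0, z_uv = 0, z_vv = -9
E = 1, F = 0, G = 25/16; answer radicand W^2 = 25/16
unnormalised second-form numerators: l = 0, m = 0, n = -9; L = l/sqrt(25/16), and similarly M = m/sqrt(W^2), N = n/sqrt(W^2)
H = (E*n - 2*F*m + G*l) / (2*(EG - F^2)*sqrt(W^2)); E*n - 2*F*m + G*l = -9, EG - F^2 = 25/16, so H = (-72/25)/sqrt(25/16)

Answer: H = -288/125


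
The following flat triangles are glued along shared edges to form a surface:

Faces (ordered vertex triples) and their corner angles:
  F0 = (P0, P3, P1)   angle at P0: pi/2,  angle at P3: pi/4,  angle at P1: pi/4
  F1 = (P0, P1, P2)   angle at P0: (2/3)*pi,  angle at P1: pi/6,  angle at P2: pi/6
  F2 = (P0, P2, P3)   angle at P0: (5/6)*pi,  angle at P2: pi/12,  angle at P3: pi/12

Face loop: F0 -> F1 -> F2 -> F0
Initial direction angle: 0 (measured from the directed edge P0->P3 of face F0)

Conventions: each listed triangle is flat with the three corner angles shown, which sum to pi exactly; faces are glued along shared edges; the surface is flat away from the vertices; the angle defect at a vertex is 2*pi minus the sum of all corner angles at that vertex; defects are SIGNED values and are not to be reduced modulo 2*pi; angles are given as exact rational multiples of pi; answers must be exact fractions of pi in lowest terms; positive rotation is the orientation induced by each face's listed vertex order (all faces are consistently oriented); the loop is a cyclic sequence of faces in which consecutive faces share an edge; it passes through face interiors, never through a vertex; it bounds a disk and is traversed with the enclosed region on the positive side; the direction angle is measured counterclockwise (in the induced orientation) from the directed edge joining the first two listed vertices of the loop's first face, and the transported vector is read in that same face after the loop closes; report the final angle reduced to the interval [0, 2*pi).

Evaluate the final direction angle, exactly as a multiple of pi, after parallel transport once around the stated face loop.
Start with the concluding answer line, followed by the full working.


Answer: final direction angle = 0

enclosed vertex P0: corner angles sum to 2*pi, defect = 2*pi - 2*pi = 0
final direction = starting direction + enclosed defect total, reduced mod 2*pi (induced orientation)
final angle = 0 + 0 = 0 (mod 2*pi)


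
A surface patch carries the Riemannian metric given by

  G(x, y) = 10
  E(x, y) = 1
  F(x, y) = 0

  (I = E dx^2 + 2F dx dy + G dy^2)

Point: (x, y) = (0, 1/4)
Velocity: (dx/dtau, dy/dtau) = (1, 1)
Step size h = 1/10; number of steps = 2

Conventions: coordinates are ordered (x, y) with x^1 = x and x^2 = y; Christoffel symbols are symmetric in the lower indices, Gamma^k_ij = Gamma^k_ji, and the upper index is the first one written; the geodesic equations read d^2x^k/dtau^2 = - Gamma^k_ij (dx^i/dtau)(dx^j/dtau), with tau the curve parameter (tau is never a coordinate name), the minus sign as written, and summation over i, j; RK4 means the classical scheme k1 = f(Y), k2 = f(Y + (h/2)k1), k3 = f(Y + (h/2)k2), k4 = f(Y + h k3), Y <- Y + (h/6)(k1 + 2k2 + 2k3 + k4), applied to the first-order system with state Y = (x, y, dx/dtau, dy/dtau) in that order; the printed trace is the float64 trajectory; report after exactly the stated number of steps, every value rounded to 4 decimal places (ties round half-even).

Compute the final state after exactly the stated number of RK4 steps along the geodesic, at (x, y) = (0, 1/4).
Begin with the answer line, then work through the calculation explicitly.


Answer: x = 0.2000, y = 0.4500, dx/dtau = 1.0000, dy/dtau = 1.0000

f(Y) = (dx/dtau, dy/dtau, -Gamma^x_ij Y'^i Y'^j, -Gamma^y_ij Y'^i Y'^j) with the Gammas evaluated at the stage position; h = 0.100000; intermediate values shown to 6 dp
step 0: x = 0.0000, y = 0.2500, dx/dtau = 1.0000, dy/dtau = 1.0000
step 1:
  k1: at (x, y) = (0.000000, 0.250000), (dx/dtau, dy/dtau) = (1.000000, 1.000000); Gamma_xxx = 0.000000, Gamma_xxy = 0.000000, Gamma_xyy = 0.000000, Gamma_yxx = 0.000000, Gamma_yxy = 0.000000, Gamma_yyy = 0.000000; k1 = (1.000000, 1.000000, 0.000000, 0.000000)
  k2: at (x, y) = (0.050000, 0.300000), (dx/dtau, dy/dtau) = (1.000000, 1.000000); Gamma_xxx = 0.000000, Gamma_xxy = 0.000000, Gamma_xyy = 0.000000, Gamma_yxx = 0.000000, Gamma_yxy = 0.000000, Gamma_yyy = 0.000000; k2 = (1.000000, 1.000000, 0.000000, 0.000000)
  k3: at (x, y) = (0.050000, 0.300000), (dx/dtau, dy/dtau) = (1.000000, 1.000000); Gamma_xxx = 0.000000, Gamma_xxy = 0.000000, Gamma_xyy = 0.000000, Gamma_yxx = 0.000000, Gamma_yxy = 0.000000, Gamma_yyy = 0.000000; k3 = (1.000000, 1.000000, 0.000000, 0.000000)
  k4: at (x, y) = (0.100000, 0.350000), (dx/dtau, dy/dtau) = (1.000000, 1.000000); Gamma_xxx = 0.000000, Gamma_xxy = 0.000000, Gamma_xyy = 0.000000, Gamma_yxx = 0.000000, Gamma_yxy = 0.000000, Gamma_yyy = 0.000000; k4 = (1.000000, 1.000000, 0.000000, 0.000000)
  Y <- Y + (h/6)(k1 + 2k2 + 2k3 + k4): x = 0.1000, y = 0.3500, dx/dtau = 1.0000, dy/dtau = 1.0000
step 2:
  k1: at (x, y) = (0.100000, 0.350000), (dx/dtau, dy/dtau) = (1.000000, 1.000000); Gamma_xxx = 0.000000, Gamma_xxy = 0.000000, Gamma_xyy = 0.000000, Gamma_yxx = 0.000000, Gamma_yxy = 0.000000, Gamma_yyy = 0.000000; k1 = (1.000000, 1.000000, 0.000000, 0.000000)
  k2: at (x, y) = (0.150000, 0.400000), (dx/dtau, dy/dtau) = (1.000000, 1.000000); Gamma_xxx = 0.000000, Gamma_xxy = 0.000000, Gamma_xyy = 0.000000, Gamma_yxx = 0.000000, Gamma_yxy = 0.000000, Gamma_yyy = 0.000000; k2 = (1.000000, 1.000000, 0.000000, 0.000000)
  k3: at (x, y) = (0.150000, 0.400000), (dx/dtau, dy/dtau) = (1.000000, 1.000000); Gamma_xxx = 0.000000, Gamma_xxy = 0.000000, Gamma_xyy = 0.000000, Gamma_yxx = 0.000000, Gamma_yxy = 0.000000, Gamma_yyy = 0.000000; k3 = (1.000000, 1.000000, 0.000000, 0.000000)
  k4: at (x, y) = (0.200000, 0.450000), (dx/dtau, dy/dtau) = (1.000000, 1.000000); Gamma_xxx = 0.000000, Gamma_xxy = 0.000000, Gamma_xyy = 0.000000, Gamma_yxx = 0.000000, Gamma_yxy = 0.000000, Gamma_yyy = 0.000000; k4 = (1.000000, 1.000000, 0.000000, 0.000000)
  Y <- Y + (h/6)(k1 + 2k2 + 2k3 + k4): x = 0.2000, y = 0.4500, dx/dtau = 1.0000, dy/dtau = 1.0000


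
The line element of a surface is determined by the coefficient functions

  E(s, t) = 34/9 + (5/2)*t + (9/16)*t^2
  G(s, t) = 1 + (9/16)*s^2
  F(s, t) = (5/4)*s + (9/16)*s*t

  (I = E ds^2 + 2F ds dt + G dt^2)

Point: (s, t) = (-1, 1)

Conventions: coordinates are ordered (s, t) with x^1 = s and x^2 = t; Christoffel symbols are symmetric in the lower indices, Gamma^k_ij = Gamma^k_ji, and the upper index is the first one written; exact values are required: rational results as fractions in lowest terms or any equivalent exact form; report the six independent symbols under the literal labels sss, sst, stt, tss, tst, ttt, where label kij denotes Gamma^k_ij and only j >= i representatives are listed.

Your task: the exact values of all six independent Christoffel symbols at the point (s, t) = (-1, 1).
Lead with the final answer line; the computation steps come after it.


Answer: Gamma_sss = 0, Gamma_sst = 261/1066, Gamma_stt = 0, Gamma_tss = 0, Gamma_tst = -81/1066, Gamma_ttt = 0

E = 985/144, F = -29/16, G = 25/16 at the point
E_s = 0, E_t = 29/8, F_s = 29/16, F_t = -9/16, G_s = -9/8, G_t = 0
EG - F^2 = 533/72;  g^inv = (72/533) * [[25/16, 29/16], [29/16, 985/144]]
first-kind symbols [ij,l] = (1/2)(d_i g_jl + d_j g_il - d_l g_ij): [ss,s] = E_s/2 = 0, [ss,t] = F_s - E_t/2 = 0, [st,s] = E_t/2 = 29/16, [st,t] = G_s/2 = -9/16, [tt,s] = F_t - G_s/2 = 0, [tt,t] = G_t/2 = 0
Gamma^s_ij = (G*[ij,s] - F*[ij,t])/(EG - F^2), Gamma^t_ij = (E*[ij,t] - F*[ij,s])/(EG - F^2)


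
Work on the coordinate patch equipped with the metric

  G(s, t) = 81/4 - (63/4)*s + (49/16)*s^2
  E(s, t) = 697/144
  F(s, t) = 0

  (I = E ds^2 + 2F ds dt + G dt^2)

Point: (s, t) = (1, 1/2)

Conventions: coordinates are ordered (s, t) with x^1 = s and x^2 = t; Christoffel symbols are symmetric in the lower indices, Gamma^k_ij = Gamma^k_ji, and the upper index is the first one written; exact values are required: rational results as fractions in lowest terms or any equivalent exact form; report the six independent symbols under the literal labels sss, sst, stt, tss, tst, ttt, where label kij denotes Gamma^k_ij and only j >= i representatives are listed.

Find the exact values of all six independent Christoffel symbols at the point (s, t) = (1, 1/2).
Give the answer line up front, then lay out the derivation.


Answer: Gamma_sss = 0, Gamma_sst = 0, Gamma_stt = 693/697, Gamma_tss = 0, Gamma_tst = -7/11, Gamma_ttt = 0

E = 697/144, F = 0, G = 121/16 at the point
E_s = 0, E_t = 0, F_s = 0, F_t = 0, G_s = -77/8, G_t = 0
EG - F^2 = 84337/2304;  g^inv = (2304/84337) * [[121/16, 0], [0, 697/144]]
first-kind symbols [ij,l] = (1/2)(d_i g_jl + d_j g_il - d_l g_ij): [ss,s] = E_s/2 = 0, [ss,t] = F_s - E_t/2 = 0, [st,s] = E_t/2 = 0, [st,t] = G_s/2 = -77/16, [tt,s] = F_t - G_s/2 = 77/16, [tt,t] = G_t/2 = 0
Gamma^s_ij = (G*[ij,s] - F*[ij,t])/(EG - F^2), Gamma^t_ij = (E*[ij,t] - F*[ij,s])/(EG - F^2)
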